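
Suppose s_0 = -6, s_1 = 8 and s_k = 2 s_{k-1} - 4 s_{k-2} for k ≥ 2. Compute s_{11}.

-20480

s_2 = 2(8) - 4(-6) = 40
s_3 = 2(40) - 4(8) = 48
s_4 = 2(48) - 4(40) = -64
s_5 = 2(-64) - 4(48) = -320
s_6 = 2(-320) - 4(-64) = -384
s_7 = 2(-384) - 4(-320) = 512
s_8 = 2(512) - 4(-384) = 2560
s_9 = 2(2560) - 4(512) = 3072
s_{10} = 2(3072) - 4(2560) = -4096
s_{11} = 2(-4096) - 4(3072) = -20480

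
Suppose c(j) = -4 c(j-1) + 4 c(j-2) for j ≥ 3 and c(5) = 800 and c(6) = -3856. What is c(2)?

Rearranging, c(j-2) = (c(j) + 4 c(j-1)) / 4.
c(4) = (-3856 + 4*800) / 4 = -656/4 = -164
c(3) = (800 + 4*(-164)) / 4 = 144/4 = 36
c(2) = (-164 + 4*36) / 4 = -20/4 = -5

-5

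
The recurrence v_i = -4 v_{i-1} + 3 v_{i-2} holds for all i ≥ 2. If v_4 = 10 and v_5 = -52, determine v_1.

Rearranging, v_{i-2} = (v_i + 4 v_{i-1}) / 3.
v_3 = (-52 + 4·10) / 3 = -12/3 = -4
v_2 = (10 + 4·(-4)) / 3 = -6/3 = -2
v_1 = (-4 + 4·(-2)) / 3 = -12/3 = -4

-4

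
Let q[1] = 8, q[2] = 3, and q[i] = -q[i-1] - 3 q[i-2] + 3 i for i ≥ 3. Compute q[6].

q[3] = -3 - 3·8 + 9 = -18
q[4] = -(-18) - 3·3 + 12 = 21
q[5] = -21 - 3·(-18) + 15 = 48
q[6] = -48 - 3·21 + 18 = -93

-93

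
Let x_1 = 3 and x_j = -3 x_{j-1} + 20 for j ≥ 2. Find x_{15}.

The fixed point is 20/(1 + 3) = 5, so x_j - 5 = -3(x_{j-1} - 5).
Hence x_j = -2·(-3)^{j-1} + 5.
x_{15} = -2·(-3)^{14} + 5 = -2·4782969 + 5 = -9565933.

-9565933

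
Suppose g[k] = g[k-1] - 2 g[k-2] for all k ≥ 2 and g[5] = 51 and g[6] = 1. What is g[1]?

Rearranging, g[k-2] = (g[k] - g[k-1]) / -2.
g[4] = (1 - 51) / -2 = -50/-2 = 25
g[3] = (51 - 25) / -2 = 26/-2 = -13
g[2] = (25 - (-13)) / -2 = 38/-2 = -19
g[1] = (-13 - (-19)) / -2 = 6/-2 = -3

-3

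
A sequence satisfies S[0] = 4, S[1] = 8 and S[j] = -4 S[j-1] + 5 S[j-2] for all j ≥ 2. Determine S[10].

S[2] = -4(8) + 5(4) = -12
S[3] = -4(-12) + 5(8) = 88
S[4] = -4(88) + 5(-12) = -412
S[5] = -4(-412) + 5(88) = 2088
S[6] = -4(2088) + 5(-412) = -10412
S[7] = -4(-10412) + 5(2088) = 52088
S[8] = -4(52088) + 5(-10412) = -260412
S[9] = -4(-260412) + 5(52088) = 1302088
S[10] = -4(1302088) + 5(-260412) = -6510412

-6510412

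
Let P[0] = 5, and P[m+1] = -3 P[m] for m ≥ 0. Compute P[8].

32805

P[1] = -3*5 = -15
P[2] = -3*(-15) = 45
P[3] = -3*45 = -135
P[4] = -3*(-135) = 405
P[5] = -3*405 = -1215
P[6] = -3*(-1215) = 3645
P[7] = -3*3645 = -10935
P[8] = -3*(-10935) = 32805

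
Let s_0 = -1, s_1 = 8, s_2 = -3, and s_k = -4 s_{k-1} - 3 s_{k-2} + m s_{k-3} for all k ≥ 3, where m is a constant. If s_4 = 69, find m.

1

s_3 = -12 - m
s_4 = 57 + 12m
So 57 + 12m = 69, giving m = 1.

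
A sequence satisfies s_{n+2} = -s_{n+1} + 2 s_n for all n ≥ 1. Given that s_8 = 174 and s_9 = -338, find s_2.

6

Rearranging, s_{n-2} = (s_n + s_{n-1}) / 2.
s_7 = (-338 + 174) / 2 = -164/2 = -82
s_6 = (174 + (-82)) / 2 = 92/2 = 46
s_5 = (-82 + 46) / 2 = -36/2 = -18
s_4 = (46 + (-18)) / 2 = 28/2 = 14
s_3 = (-18 + 14) / 2 = -4/2 = -2
s_2 = (14 + (-2)) / 2 = 12/2 = 6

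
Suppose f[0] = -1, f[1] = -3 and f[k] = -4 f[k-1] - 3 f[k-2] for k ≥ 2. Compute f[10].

f[2] = -4·(-3) - 3·(-1) = 15
f[3] = -4·15 - 3·(-3) = -51
f[4] = -4·(-51) - 3·15 = 159
f[5] = -4·159 - 3·(-51) = -483
f[6] = -4·(-483) - 3·159 = 1455
f[7] = -4·1455 - 3·(-483) = -4371
f[8] = -4·(-4371) - 3·1455 = 13119
f[9] = -4·13119 - 3·(-4371) = -39363
f[10] = -4·(-39363) - 3·13119 = 118095

118095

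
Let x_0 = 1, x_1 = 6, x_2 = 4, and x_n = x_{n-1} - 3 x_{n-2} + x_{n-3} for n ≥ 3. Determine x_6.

68

x_3 = 4 - 3(6) + 1 = -13
x_4 = (-13) - 3(4) + 6 = -19
x_5 = (-19) - 3(-13) + 4 = 24
x_6 = 24 - 3(-19) + (-13) = 68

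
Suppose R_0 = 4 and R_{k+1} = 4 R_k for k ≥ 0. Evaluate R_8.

R_1 = 4(4) = 16
R_2 = 4(16) = 64
R_3 = 4(64) = 256
R_4 = 4(256) = 1024
R_5 = 4(1024) = 4096
R_6 = 4(4096) = 16384
R_7 = 4(16384) = 65536
R_8 = 4(65536) = 262144

262144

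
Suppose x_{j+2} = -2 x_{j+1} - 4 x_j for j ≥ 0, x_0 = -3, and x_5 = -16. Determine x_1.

7

Let x_1 = y.
x_2 = 12 - 2y
x_3 = -24
x_4 = 8y
x_5 = 96 - 16y
So 96 - 16y = -16, giving y = 7.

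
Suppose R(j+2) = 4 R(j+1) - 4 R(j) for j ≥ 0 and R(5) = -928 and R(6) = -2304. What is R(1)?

-2

Rearranging, R(j-2) = (R(j) - 4 R(j-1)) / -4.
R(4) = (-2304 - 4·(-928)) / -4 = 1408/-4 = -352
R(3) = (-928 - 4·(-352)) / -4 = 480/-4 = -120
R(2) = (-352 - 4·(-120)) / -4 = 128/-4 = -32
R(1) = (-120 - 4·(-32)) / -4 = 8/-4 = -2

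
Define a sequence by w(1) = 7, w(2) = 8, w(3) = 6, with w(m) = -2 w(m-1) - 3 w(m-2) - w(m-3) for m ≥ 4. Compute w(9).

w(4) = -2(6) - 3(8) - 7 = -43
w(5) = -2(-43) - 3(6) - 8 = 60
w(6) = -2(60) - 3(-43) - 6 = 3
w(7) = -2(3) - 3(60) - (-43) = -143
w(8) = -2(-143) - 3(3) - 60 = 217
w(9) = -2(217) - 3(-143) - 3 = -8

-8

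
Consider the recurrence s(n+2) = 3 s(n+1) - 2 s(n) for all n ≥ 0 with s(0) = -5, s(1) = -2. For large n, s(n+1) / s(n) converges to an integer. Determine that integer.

The characteristic equation is r^2 - 3r + 2 = 0, which factors as (r - 2)(r - 1) = 0.
So the roots are 2 and 1. Since |2| > |1| and the coefficient of 2^n is non-zero, the ratio tends to 2.

2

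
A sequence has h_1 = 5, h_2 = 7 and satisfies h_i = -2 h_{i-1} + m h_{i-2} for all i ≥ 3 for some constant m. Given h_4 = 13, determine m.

5

h_3 = -14 + 5m
h_4 = 28 - 3m
So 28 - 3m = 13, giving m = 5.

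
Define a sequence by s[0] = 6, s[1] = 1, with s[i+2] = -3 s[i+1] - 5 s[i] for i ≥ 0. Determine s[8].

s[2] = -3·1 - 5·6 = -33
s[3] = -3·(-33) - 5·1 = 94
s[4] = -3·94 - 5·(-33) = -117
s[5] = -3·(-117) - 5·94 = -119
s[6] = -3·(-119) - 5·(-117) = 942
s[7] = -3·942 - 5·(-119) = -2231
s[8] = -3·(-2231) - 5·942 = 1983

1983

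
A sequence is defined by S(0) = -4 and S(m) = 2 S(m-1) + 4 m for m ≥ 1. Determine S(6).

224

S(1) = 2*(-4) + 4 = -4
S(2) = 2*(-4) + 8 = 0
S(3) = 2*0 + 12 = 12
S(4) = 2*12 + 16 = 40
S(5) = 2*40 + 20 = 100
S(6) = 2*100 + 24 = 224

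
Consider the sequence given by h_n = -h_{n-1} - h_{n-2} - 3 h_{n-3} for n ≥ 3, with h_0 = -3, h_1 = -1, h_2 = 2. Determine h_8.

h_3 = -2 - (-1) - 3(-3) = 8
h_4 = -8 - 2 - 3(-1) = -7
h_5 = -(-7) - 8 - 3(2) = -7
h_6 = -(-7) - (-7) - 3(8) = -10
h_7 = -(-10) - (-7) - 3(-7) = 38
h_8 = -38 - (-10) - 3(-7) = -7

-7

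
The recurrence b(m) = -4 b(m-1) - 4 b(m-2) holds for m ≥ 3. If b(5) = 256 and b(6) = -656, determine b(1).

-2

Rearranging, b(m-2) = (b(m) + 4 b(m-1)) / -4.
b(4) = (-656 + 4*256) / -4 = 368/-4 = -92
b(3) = (256 + 4*(-92)) / -4 = -112/-4 = 28
b(2) = (-92 + 4*28) / -4 = 20/-4 = -5
b(1) = (28 + 4*(-5)) / -4 = 8/-4 = -2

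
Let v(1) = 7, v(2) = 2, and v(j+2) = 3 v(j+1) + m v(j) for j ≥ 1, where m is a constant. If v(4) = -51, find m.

-3

v(3) = 6 + 7m
v(4) = 18 + 23m
So 18 + 23m = -51, giving m = -3.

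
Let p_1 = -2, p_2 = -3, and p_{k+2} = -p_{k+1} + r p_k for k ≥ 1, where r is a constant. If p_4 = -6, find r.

3

p_3 = 3 - 2r
p_4 = -3 - r
So -3 - r = -6, giving r = 3.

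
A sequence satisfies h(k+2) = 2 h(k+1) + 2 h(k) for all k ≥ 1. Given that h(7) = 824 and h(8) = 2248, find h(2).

1

Rearranging, h(k-2) = (h(k) - 2 h(k-1)) / 2.
h(6) = (2248 - 2(824)) / 2 = 600/2 = 300
h(5) = (824 - 2(300)) / 2 = 224/2 = 112
h(4) = (300 - 2(112)) / 2 = 76/2 = 38
h(3) = (112 - 2(38)) / 2 = 36/2 = 18
h(2) = (38 - 2(18)) / 2 = 2/2 = 1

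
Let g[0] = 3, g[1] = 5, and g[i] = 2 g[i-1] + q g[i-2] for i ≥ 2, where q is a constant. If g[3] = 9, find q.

g[2] = 10 + 3q
g[3] = 20 + 11q
So 20 + 11q = 9, giving q = -1.

-1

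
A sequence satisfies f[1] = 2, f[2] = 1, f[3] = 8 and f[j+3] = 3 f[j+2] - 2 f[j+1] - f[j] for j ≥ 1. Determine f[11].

-12

f[4] = 3*8 - 2*1 - 2 = 20
f[5] = 3*20 - 2*8 - 1 = 43
f[6] = 3*43 - 2*20 - 8 = 81
f[7] = 3*81 - 2*43 - 20 = 137
f[8] = 3*137 - 2*81 - 43 = 206
f[9] = 3*206 - 2*137 - 81 = 263
f[10] = 3*263 - 2*206 - 137 = 240
f[11] = 3*240 - 2*263 - 206 = -12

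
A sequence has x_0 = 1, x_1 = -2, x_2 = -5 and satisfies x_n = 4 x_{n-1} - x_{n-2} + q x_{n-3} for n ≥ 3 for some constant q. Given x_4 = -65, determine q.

x_3 = -18 + q
x_4 = -67 + 2q
So -67 + 2q = -65, giving q = 1.

1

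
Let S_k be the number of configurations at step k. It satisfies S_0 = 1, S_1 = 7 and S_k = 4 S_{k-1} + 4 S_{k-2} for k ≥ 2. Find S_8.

408832

S_2 = 4*7 + 4*1 = 32
S_3 = 4*32 + 4*7 = 156
S_4 = 4*156 + 4*32 = 752
S_5 = 4*752 + 4*156 = 3632
S_6 = 4*3632 + 4*752 = 17536
S_7 = 4*17536 + 4*3632 = 84672
S_8 = 4*84672 + 4*17536 = 408832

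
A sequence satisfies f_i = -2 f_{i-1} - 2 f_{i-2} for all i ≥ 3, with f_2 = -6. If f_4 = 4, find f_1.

4

Let f_1 = w.
f_3 = 12 - 2w
f_4 = -12 + 4w
So -12 + 4w = 4, giving w = 4.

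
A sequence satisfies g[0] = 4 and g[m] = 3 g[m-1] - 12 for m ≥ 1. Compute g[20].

-6973568796

The fixed point is -12/(1 - 3) = 6, so g[m] - 6 = 3(g[m-1] - 6).
Hence g[m] = -2·3^m + 6.
g[20] = -2·3^{20} + 6 = -2·3486784401 + 6 = -6973568796.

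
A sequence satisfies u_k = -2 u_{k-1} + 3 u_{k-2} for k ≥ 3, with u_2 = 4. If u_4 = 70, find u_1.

-7

Let u_1 = v.
u_3 = -8 + 3v
u_4 = 28 - 6v
So 28 - 6v = 70, giving v = -7.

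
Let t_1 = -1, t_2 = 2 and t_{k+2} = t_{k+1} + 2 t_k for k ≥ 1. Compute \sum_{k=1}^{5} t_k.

9

t_3 = 2 + 2·(-1) = 0
t_4 = 0 + 2·2 = 4
t_5 = 4 + 2·0 = 4
Sum = (-1) + 2 + 0 + 4 + 4 = 9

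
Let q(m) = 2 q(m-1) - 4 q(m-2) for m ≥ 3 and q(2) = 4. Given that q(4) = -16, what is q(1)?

Let q(1) = z.
q(3) = 8 - 4z
q(4) = -8z
So -8z = -16, giving z = 2.

2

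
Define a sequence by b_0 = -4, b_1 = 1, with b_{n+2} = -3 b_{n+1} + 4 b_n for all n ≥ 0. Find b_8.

b_2 = -3*1 + 4*(-4) = -19
b_3 = -3*(-19) + 4*1 = 61
b_4 = -3*61 + 4*(-19) = -259
b_5 = -3*(-259) + 4*61 = 1021
b_6 = -3*1021 + 4*(-259) = -4099
b_7 = -3*(-4099) + 4*1021 = 16381
b_8 = -3*16381 + 4*(-4099) = -65539

-65539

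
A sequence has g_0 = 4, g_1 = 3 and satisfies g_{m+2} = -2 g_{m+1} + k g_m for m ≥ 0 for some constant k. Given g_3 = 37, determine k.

-5

g_2 = -6 + 4k
g_3 = 12 - 5k
So 12 - 5k = 37, giving k = -5.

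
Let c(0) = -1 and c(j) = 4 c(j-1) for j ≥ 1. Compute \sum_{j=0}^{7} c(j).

c(1) = 4(-1) = -4
c(2) = 4(-4) = -16
c(3) = 4(-16) = -64
c(4) = 4(-64) = -256
c(5) = 4(-256) = -1024
c(6) = 4(-1024) = -4096
c(7) = 4(-4096) = -16384
Sum = (-1) + (-4) + (-16) + (-64) + (-256) + (-1024) + (-4096) + (-16384) = -21845

-21845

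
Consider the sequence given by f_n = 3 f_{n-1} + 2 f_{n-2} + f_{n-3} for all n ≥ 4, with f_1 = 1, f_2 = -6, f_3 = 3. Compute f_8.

-257

f_4 = 3*3 + 2*(-6) + 1 = -2
f_5 = 3*(-2) + 2*3 + (-6) = -6
f_6 = 3*(-6) + 2*(-2) + 3 = -19
f_7 = 3*(-19) + 2*(-6) + (-2) = -71
f_8 = 3*(-71) + 2*(-19) + (-6) = -257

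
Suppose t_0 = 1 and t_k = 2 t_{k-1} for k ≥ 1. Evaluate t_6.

t_1 = 2*1 = 2
t_2 = 2*2 = 4
t_3 = 2*4 = 8
t_4 = 2*8 = 16
t_5 = 2*16 = 32
t_6 = 2*32 = 64

64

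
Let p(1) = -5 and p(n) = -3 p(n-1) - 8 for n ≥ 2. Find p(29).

-68630377364885

The fixed point is -8/(1 + 3) = -2, so p(n) + 2 = -3(p(n-1) + 2).
Hence p(n) = -3·(-3)^{n-1} - 2.
p(29) = -3·(-3)^{28} - 2 = -3·22876792454961 - 2 = -68630377364885.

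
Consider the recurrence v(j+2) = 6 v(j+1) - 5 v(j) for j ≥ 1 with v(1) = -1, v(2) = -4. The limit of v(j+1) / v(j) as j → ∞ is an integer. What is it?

The characteristic equation is r^2 - 6r + 5 = 0, which factors as (r - 5)(r - 1) = 0.
So the roots are 5 and 1. Since |5| > |1| and the coefficient of 5^j is non-zero, the ratio tends to 5.

5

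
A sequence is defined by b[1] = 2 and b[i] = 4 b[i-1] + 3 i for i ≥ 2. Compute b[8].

b[2] = 4·2 + 6 = 14
b[3] = 4·14 + 9 = 65
b[4] = 4·65 + 12 = 272
b[5] = 4·272 + 15 = 1103
b[6] = 4·1103 + 18 = 4430
b[7] = 4·4430 + 21 = 17741
b[8] = 4·17741 + 24 = 70988

70988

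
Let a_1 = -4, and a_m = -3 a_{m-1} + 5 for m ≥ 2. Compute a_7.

-3826

a_2 = -3*(-4) + 5 = 17
a_3 = -3*17 + 5 = -46
a_4 = -3*(-46) + 5 = 143
a_5 = -3*143 + 5 = -424
a_6 = -3*(-424) + 5 = 1277
a_7 = -3*1277 + 5 = -3826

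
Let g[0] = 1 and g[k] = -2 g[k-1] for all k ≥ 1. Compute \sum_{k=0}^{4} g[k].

g[1] = -2*1 = -2
g[2] = -2*(-2) = 4
g[3] = -2*4 = -8
g[4] = -2*(-8) = 16
Sum = 1 + (-2) + 4 + (-8) + 16 = 11

11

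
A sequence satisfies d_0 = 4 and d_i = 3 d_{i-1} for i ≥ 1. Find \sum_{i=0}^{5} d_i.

1456

d_1 = 3·4 = 12
d_2 = 3·12 = 36
d_3 = 3·36 = 108
d_4 = 3·108 = 324
d_5 = 3·324 = 972
Sum = 4 + 12 + 36 + 108 + 324 + 972 = 1456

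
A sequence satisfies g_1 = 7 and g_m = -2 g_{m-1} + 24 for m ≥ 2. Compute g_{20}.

524296

The fixed point is 24/(1 + 2) = 8, so g_m - 8 = -2(g_{m-1} - 8).
Hence g_m = -1·(-2)^{m-1} + 8.
g_{20} = -1·(-2)^{19} + 8 = -1·-524288 + 8 = 524296.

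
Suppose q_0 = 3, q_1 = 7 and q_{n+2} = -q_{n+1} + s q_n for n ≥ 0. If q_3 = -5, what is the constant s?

-3

q_2 = -7 + 3s
q_3 = 7 + 4s
So 7 + 4s = -5, giving s = -3.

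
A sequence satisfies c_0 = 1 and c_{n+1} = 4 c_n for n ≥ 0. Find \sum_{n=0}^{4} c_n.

c_1 = 4·1 = 4
c_2 = 4·4 = 16
c_3 = 4·16 = 64
c_4 = 4·64 = 256
Sum = 1 + 4 + 16 + 64 + 256 = 341

341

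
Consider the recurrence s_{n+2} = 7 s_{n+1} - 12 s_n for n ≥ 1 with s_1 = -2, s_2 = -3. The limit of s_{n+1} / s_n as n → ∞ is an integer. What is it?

4

The characteristic equation is r^2 - 7r + 12 = 0, which factors as (r - 4)(r - 3) = 0.
So the roots are 4 and 3. Since |4| > |3| and the coefficient of 4^n is non-zero, the ratio tends to 4.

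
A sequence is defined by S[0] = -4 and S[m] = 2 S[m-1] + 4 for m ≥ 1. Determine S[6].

-4

S[1] = 2(-4) + 4 = -4
S[2] = 2(-4) + 4 = -4
S[3] = 2(-4) + 4 = -4
S[4] = 2(-4) + 4 = -4
S[5] = 2(-4) + 4 = -4
S[6] = 2(-4) + 4 = -4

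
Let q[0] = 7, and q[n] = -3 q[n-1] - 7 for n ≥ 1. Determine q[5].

q[1] = -3*7 - 7 = -28
q[2] = -3*(-28) - 7 = 77
q[3] = -3*77 - 7 = -238
q[4] = -3*(-238) - 7 = 707
q[5] = -3*707 - 7 = -2128

-2128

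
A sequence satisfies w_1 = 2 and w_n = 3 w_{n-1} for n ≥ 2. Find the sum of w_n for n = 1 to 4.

w_2 = 3(2) = 6
w_3 = 3(6) = 18
w_4 = 3(18) = 54
Sum = 2 + 6 + 18 + 54 = 80

80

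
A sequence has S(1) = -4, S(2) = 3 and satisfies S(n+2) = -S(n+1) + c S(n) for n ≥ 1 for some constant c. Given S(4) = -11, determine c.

S(3) = -3 - 4c
S(4) = 3 + 7c
So 3 + 7c = -11, giving c = -2.

-2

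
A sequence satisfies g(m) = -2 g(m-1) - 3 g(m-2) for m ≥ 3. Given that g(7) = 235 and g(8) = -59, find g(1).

Rearranging, g(m-2) = (g(m) + 2 g(m-1)) / -3.
g(6) = (-59 + 2(235)) / -3 = 411/-3 = -137
g(5) = (235 + 2(-137)) / -3 = -39/-3 = 13
g(4) = (-137 + 2(13)) / -3 = -111/-3 = 37
g(3) = (13 + 2(37)) / -3 = 87/-3 = -29
g(2) = (37 + 2(-29)) / -3 = -21/-3 = 7
g(1) = (-29 + 2(7)) / -3 = -15/-3 = 5

5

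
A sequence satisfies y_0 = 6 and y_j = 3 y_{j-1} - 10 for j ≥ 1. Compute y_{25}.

The fixed point is -10/(1 - 3) = 5, so y_j - 5 = 3(y_{j-1} - 5).
Hence y_j = 1·3^j + 5.
y_{25} = 1·3^{25} + 5 = 1·847288609443 + 5 = 847288609448.

847288609448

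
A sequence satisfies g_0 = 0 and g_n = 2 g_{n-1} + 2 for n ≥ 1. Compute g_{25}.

The fixed point is 2/(1 - 2) = -2, so g_n + 2 = 2(g_{n-1} + 2).
Hence g_n = 2·2^n - 2.
g_{25} = 2·2^{25} - 2 = 2·33554432 - 2 = 67108862.

67108862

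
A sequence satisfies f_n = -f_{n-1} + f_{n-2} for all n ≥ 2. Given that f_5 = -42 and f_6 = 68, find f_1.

-6

Rearranging, f_{n-2} = f_n + f_{n-1}.
f_4 = 68 + (-42) = 26
f_3 = -42 + 26 = -16
f_2 = 26 + (-16) = 10
f_1 = -16 + 10 = -6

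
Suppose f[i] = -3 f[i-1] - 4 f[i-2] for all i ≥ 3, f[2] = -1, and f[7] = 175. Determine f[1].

5

Let f[1] = x.
f[3] = 3 - 4x
f[4] = -5 + 12x
f[5] = 3 - 20x
f[6] = 11 + 12x
f[7] = -45 + 44x
So -45 + 44x = 175, giving x = 5.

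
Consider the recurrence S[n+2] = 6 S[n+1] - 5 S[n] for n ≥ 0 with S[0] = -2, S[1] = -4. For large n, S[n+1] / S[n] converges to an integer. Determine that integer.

The characteristic equation is r^2 - 6r + 5 = 0, which factors as (r - 5)(r - 1) = 0.
So the roots are 5 and 1. Since |5| > |1| and the coefficient of 5^n is non-zero, the ratio tends to 5.

5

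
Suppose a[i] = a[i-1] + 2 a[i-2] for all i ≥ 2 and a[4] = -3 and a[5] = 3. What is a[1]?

3

Rearranging, a[i-2] = (a[i] - a[i-1]) / 2.
a[3] = (3 - (-3)) / 2 = 6/2 = 3
a[2] = (-3 - 3) / 2 = -6/2 = -3
a[1] = (3 - (-3)) / 2 = 6/2 = 3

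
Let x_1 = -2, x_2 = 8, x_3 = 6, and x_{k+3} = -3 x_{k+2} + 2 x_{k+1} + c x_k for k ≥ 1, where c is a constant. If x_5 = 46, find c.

2

x_4 = -2 - 2c
x_5 = 18 + 14c
So 18 + 14c = 46, giving c = 2.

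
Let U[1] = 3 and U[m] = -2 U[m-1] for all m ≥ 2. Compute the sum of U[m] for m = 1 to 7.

U[2] = -2*3 = -6
U[3] = -2*(-6) = 12
U[4] = -2*12 = -24
U[5] = -2*(-24) = 48
U[6] = -2*48 = -96
U[7] = -2*(-96) = 192
Sum = 3 + (-6) + 12 + (-24) + 48 + (-96) + 192 = 129

129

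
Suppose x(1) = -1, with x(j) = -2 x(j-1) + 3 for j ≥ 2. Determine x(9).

-511

x(2) = -2·(-1) + 3 = 5
x(3) = -2·5 + 3 = -7
x(4) = -2·(-7) + 3 = 17
x(5) = -2·17 + 3 = -31
x(6) = -2·(-31) + 3 = 65
x(7) = -2·65 + 3 = -127
x(8) = -2·(-127) + 3 = 257
x(9) = -2·257 + 3 = -511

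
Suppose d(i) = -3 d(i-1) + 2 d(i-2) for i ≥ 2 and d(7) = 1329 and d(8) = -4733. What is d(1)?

Rearranging, d(i-2) = (d(i) + 3 d(i-1)) / 2.
d(6) = (-4733 + 3(1329)) / 2 = -746/2 = -373
d(5) = (1329 + 3(-373)) / 2 = 210/2 = 105
d(4) = (-373 + 3(105)) / 2 = -58/2 = -29
d(3) = (105 + 3(-29)) / 2 = 18/2 = 9
d(2) = (-29 + 3(9)) / 2 = -2/2 = -1
d(1) = (9 + 3(-1)) / 2 = 6/2 = 3

3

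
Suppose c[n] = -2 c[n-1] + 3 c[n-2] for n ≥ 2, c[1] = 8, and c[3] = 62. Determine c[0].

-1

Let c[0] = v.
c[2] = -16 + 3v
c[3] = 56 - 6v
So 56 - 6v = 62, giving v = -1.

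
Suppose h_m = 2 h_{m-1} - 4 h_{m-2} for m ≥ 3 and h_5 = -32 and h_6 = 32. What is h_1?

Rearranging, h_{m-2} = (h_m - 2 h_{m-1}) / -4.
h_4 = (32 - 2*(-32)) / -4 = 96/-4 = -24
h_3 = (-32 - 2*(-24)) / -4 = 16/-4 = -4
h_2 = (-24 - 2*(-4)) / -4 = -16/-4 = 4
h_1 = (-4 - 2*4) / -4 = -12/-4 = 3

3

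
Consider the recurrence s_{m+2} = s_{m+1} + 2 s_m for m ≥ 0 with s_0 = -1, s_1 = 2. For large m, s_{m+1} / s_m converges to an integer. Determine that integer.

The characteristic equation is r^2 - r - 2 = 0, which factors as (r - 2)(r + 1) = 0.
So the roots are 2 and -1. Since |2| > |-1| and the coefficient of 2^m is non-zero, the ratio tends to 2.

2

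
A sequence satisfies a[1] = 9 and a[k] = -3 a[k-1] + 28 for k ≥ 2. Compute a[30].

-137260754729759

The fixed point is 28/(1 + 3) = 7, so a[k] - 7 = -3(a[k-1] - 7).
Hence a[k] = 2·(-3)^{k-1} + 7.
a[30] = 2·(-3)^{29} + 7 = 2·-68630377364883 + 7 = -137260754729759.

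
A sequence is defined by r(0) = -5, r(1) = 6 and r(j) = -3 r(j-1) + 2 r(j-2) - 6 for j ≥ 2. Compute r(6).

r(2) = -3(6) + 2(-5) - 6 = -34
r(3) = -3(-34) + 2(6) - 6 = 108
r(4) = -3(108) + 2(-34) - 6 = -398
r(5) = -3(-398) + 2(108) - 6 = 1404
r(6) = -3(1404) + 2(-398) - 6 = -5014

-5014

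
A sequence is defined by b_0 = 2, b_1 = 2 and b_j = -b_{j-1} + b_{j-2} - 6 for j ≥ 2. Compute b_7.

b_2 = -2 + 2 - 6 = -6
b_3 = -(-6) + 2 - 6 = 2
b_4 = -2 + (-6) - 6 = -14
b_5 = -(-14) + 2 - 6 = 10
b_6 = -10 + (-14) - 6 = -30
b_7 = -(-30) + 10 - 6 = 34

34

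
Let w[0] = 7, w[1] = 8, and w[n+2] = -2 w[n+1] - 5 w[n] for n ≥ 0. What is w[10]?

w[2] = -2(8) - 5(7) = -51
w[3] = -2(-51) - 5(8) = 62
w[4] = -2(62) - 5(-51) = 131
w[5] = -2(131) - 5(62) = -572
w[6] = -2(-572) - 5(131) = 489
w[7] = -2(489) - 5(-572) = 1882
w[8] = -2(1882) - 5(489) = -6209
w[9] = -2(-6209) - 5(1882) = 3008
w[10] = -2(3008) - 5(-6209) = 25029

25029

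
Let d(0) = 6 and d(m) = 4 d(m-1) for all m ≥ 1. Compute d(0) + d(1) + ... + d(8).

524286

d(1) = 4(6) = 24
d(2) = 4(24) = 96
d(3) = 4(96) = 384
d(4) = 4(384) = 1536
d(5) = 4(1536) = 6144
d(6) = 4(6144) = 24576
d(7) = 4(24576) = 98304
d(8) = 4(98304) = 393216
Sum = 6 + 24 + 96 + 384 + 1536 + 6144 + 24576 + 98304 + 393216 = 524286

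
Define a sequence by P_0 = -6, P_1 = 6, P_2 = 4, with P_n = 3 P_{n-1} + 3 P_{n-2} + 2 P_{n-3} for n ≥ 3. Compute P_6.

1158

P_3 = 3*4 + 3*6 + 2*(-6) = 18
P_4 = 3*18 + 3*4 + 2*6 = 78
P_5 = 3*78 + 3*18 + 2*4 = 296
P_6 = 3*296 + 3*78 + 2*18 = 1158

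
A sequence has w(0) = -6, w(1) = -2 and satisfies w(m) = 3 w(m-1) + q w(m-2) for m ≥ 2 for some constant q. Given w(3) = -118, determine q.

w(2) = -6 - 6q
w(3) = -18 - 20q
So -18 - 20q = -118, giving q = 5.

5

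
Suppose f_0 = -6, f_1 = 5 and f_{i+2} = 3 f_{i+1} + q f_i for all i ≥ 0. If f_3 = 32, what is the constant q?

1

f_2 = 15 - 6q
f_3 = 45 - 13q
So 45 - 13q = 32, giving q = 1.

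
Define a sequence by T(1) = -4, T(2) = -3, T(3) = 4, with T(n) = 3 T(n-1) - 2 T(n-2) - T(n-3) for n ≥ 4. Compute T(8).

T(4) = 3·4 - 2·(-3) - (-4) = 22
T(5) = 3·22 - 2·4 - (-3) = 61
T(6) = 3·61 - 2·22 - 4 = 135
T(7) = 3·135 - 2·61 - 22 = 261
T(8) = 3·261 - 2·135 - 61 = 452

452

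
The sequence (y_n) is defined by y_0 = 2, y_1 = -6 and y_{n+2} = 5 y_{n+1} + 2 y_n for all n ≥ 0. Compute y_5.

-4094

y_2 = 5(-6) + 2(2) = -26
y_3 = 5(-26) + 2(-6) = -142
y_4 = 5(-142) + 2(-26) = -762
y_5 = 5(-762) + 2(-142) = -4094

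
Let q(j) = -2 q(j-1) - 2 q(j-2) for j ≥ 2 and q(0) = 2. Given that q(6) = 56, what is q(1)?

Let q(1) = x.
q(2) = -4 - 2x
q(3) = 8 + 2x
q(4) = -8
q(5) = -4x
q(6) = 16 + 8x
So 16 + 8x = 56, giving x = 5.

5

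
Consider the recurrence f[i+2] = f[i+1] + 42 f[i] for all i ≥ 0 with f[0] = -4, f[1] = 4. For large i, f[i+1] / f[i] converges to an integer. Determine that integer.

The characteristic equation is r^2 - r - 42 = 0, which factors as (r - 7)(r + 6) = 0.
So the roots are 7 and -6. Since |7| > |-6| and the coefficient of 7^i is non-zero, the ratio tends to 7.

7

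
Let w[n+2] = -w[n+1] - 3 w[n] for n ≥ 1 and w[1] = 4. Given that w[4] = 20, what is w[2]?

-4

Let w[2] = x.
w[3] = -12 - x
w[4] = 12 - 2x
So 12 - 2x = 20, giving x = -4.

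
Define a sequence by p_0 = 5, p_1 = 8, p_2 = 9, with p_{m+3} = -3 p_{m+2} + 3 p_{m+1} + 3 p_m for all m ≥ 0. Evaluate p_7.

18

p_3 = -3*9 + 3*8 + 3*5 = 12
p_4 = -3*12 + 3*9 + 3*8 = 15
p_5 = -3*15 + 3*12 + 3*9 = 18
p_6 = -3*18 + 3*15 + 3*12 = 27
p_7 = -3*27 + 3*18 + 3*15 = 18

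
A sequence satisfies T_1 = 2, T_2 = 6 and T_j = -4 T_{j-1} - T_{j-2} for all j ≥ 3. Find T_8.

19026

T_3 = -4*6 - 2 = -26
T_4 = -4*(-26) - 6 = 98
T_5 = -4*98 - (-26) = -366
T_6 = -4*(-366) - 98 = 1366
T_7 = -4*1366 - (-366) = -5098
T_8 = -4*(-5098) - 1366 = 19026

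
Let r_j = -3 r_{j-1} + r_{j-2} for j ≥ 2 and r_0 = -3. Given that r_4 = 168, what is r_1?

-6

Let r_1 = z.
r_2 = -3 - 3z
r_3 = 9 + 10z
r_4 = -30 - 33z
So -30 - 33z = 168, giving z = -6.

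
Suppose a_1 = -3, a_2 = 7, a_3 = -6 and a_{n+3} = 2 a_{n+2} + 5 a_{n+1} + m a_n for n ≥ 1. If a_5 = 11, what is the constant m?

-5

a_4 = 23 - 3m
a_5 = 16 + m
So 16 + m = 11, giving m = -5.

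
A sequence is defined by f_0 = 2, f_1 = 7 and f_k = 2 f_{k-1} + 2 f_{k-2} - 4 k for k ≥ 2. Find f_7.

836

f_2 = 2*7 + 2*2 - 8 = 10
f_3 = 2*10 + 2*7 - 12 = 22
f_4 = 2*22 + 2*10 - 16 = 48
f_5 = 2*48 + 2*22 - 20 = 120
f_6 = 2*120 + 2*48 - 24 = 312
f_7 = 2*312 + 2*120 - 28 = 836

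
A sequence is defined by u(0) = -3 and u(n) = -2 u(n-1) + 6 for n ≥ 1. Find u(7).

642

u(1) = -2*(-3) + 6 = 12
u(2) = -2*12 + 6 = -18
u(3) = -2*(-18) + 6 = 42
u(4) = -2*42 + 6 = -78
u(5) = -2*(-78) + 6 = 162
u(6) = -2*162 + 6 = -318
u(7) = -2*(-318) + 6 = 642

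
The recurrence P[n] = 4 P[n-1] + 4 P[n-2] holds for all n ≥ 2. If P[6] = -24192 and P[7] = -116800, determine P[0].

Rearranging, P[n-2] = (P[n] - 4 P[n-1]) / 4.
P[5] = (-116800 - 4(-24192)) / 4 = -20032/4 = -5008
P[4] = (-24192 - 4(-5008)) / 4 = -4160/4 = -1040
P[3] = (-5008 - 4(-1040)) / 4 = -848/4 = -212
P[2] = (-1040 - 4(-212)) / 4 = -192/4 = -48
P[1] = (-212 - 4(-48)) / 4 = -20/4 = -5
P[0] = (-48 - 4(-5)) / 4 = -28/4 = -7

-7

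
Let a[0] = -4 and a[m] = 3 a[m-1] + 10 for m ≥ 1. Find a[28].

The fixed point is 10/(1 - 3) = -5, so a[m] + 5 = 3(a[m-1] + 5).
Hence a[m] = 1·3^m - 5.
a[28] = 1·3^{28} - 5 = 1·22876792454961 - 5 = 22876792454956.

22876792454956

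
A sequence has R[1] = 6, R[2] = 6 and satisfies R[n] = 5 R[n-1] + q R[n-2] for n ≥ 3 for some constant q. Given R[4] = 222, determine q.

2

R[3] = 30 + 6q
R[4] = 150 + 36q
So 150 + 36q = 222, giving q = 2.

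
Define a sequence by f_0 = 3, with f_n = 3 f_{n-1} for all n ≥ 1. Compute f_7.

f_1 = 3·3 = 9
f_2 = 3·9 = 27
f_3 = 3·27 = 81
f_4 = 3·81 = 243
f_5 = 3·243 = 729
f_6 = 3·729 = 2187
f_7 = 3·2187 = 6561

6561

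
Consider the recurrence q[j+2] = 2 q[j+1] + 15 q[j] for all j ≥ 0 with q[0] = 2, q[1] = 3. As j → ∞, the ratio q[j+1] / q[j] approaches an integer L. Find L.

The characteristic equation is r^2 - 2r - 15 = 0, which factors as (r - 5)(r + 3) = 0.
So the roots are 5 and -3. Since |5| > |-3| and the coefficient of 5^j is non-zero, the ratio tends to 5.

5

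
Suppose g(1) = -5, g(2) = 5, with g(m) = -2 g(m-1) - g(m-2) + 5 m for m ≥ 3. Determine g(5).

25

g(3) = -2*5 - (-5) + 15 = 10
g(4) = -2*10 - 5 + 20 = -5
g(5) = -2*(-5) - 10 + 25 = 25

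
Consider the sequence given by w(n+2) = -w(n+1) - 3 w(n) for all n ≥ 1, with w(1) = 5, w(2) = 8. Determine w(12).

w(3) = -8 - 3·5 = -23
w(4) = -(-23) - 3·8 = -1
w(5) = -(-1) - 3·(-23) = 70
w(6) = -70 - 3·(-1) = -67
w(7) = -(-67) - 3·70 = -143
w(8) = -(-143) - 3·(-67) = 344
w(9) = -344 - 3·(-143) = 85
w(10) = -85 - 3·344 = -1117
w(11) = -(-1117) - 3·85 = 862
w(12) = -862 - 3·(-1117) = 2489

2489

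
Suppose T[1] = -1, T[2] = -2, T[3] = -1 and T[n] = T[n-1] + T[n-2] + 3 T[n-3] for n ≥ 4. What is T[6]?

T[4] = (-1) + (-2) + 3(-1) = -6
T[5] = (-6) + (-1) + 3(-2) = -13
T[6] = (-13) + (-6) + 3(-1) = -22

-22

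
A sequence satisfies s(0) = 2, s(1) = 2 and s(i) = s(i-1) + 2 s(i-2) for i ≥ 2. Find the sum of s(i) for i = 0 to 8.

s(2) = 2 + 2*2 = 6
s(3) = 6 + 2*2 = 10
s(4) = 10 + 2*6 = 22
s(5) = 22 + 2*10 = 42
s(6) = 42 + 2*22 = 86
s(7) = 86 + 2*42 = 170
s(8) = 170 + 2*86 = 342
Sum = 2 + 2 + 6 + 10 + 22 + 42 + 86 + 170 + 342 = 682

682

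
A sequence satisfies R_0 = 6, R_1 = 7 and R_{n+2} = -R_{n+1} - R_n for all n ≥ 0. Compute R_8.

R_2 = -7 - 6 = -13
R_3 = -(-13) - 7 = 6
R_4 = -6 - (-13) = 7
R_5 = -7 - 6 = -13
R_6 = -(-13) - 7 = 6
R_7 = -6 - (-13) = 7
R_8 = -7 - 6 = -13

-13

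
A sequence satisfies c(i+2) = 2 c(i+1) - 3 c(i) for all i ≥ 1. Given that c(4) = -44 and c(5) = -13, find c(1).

7

Rearranging, c(i-2) = (c(i) - 2 c(i-1)) / -3.
c(3) = (-13 - 2(-44)) / -3 = 75/-3 = -25
c(2) = (-44 - 2(-25)) / -3 = 6/-3 = -2
c(1) = (-25 - 2(-2)) / -3 = -21/-3 = 7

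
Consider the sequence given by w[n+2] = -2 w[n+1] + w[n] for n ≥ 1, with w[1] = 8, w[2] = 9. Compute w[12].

32645

w[3] = -2*9 + 8 = -10
w[4] = -2*(-10) + 9 = 29
w[5] = -2*29 + (-10) = -68
w[6] = -2*(-68) + 29 = 165
w[7] = -2*165 + (-68) = -398
w[8] = -2*(-398) + 165 = 961
w[9] = -2*961 + (-398) = -2320
w[10] = -2*(-2320) + 961 = 5601
w[11] = -2*5601 + (-2320) = -13522
w[12] = -2*(-13522) + 5601 = 32645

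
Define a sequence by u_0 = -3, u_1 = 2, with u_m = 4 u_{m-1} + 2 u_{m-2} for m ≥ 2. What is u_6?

u_2 = 4(2) + 2(-3) = 2
u_3 = 4(2) + 2(2) = 12
u_4 = 4(12) + 2(2) = 52
u_5 = 4(52) + 2(12) = 232
u_6 = 4(232) + 2(52) = 1032

1032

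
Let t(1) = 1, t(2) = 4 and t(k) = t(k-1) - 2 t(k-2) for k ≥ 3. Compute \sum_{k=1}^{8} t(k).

t(3) = 4 - 2*1 = 2
t(4) = 2 - 2*4 = -6
t(5) = (-6) - 2*2 = -10
t(6) = (-10) - 2*(-6) = 2
t(7) = 2 - 2*(-10) = 22
t(8) = 22 - 2*2 = 18
Sum = 1 + 4 + 2 + (-6) + (-10) + 2 + 22 + 18 = 33

33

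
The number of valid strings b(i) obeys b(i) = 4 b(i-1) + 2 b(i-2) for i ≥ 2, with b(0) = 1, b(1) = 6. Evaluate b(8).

b(2) = 4·6 + 2·1 = 26
b(3) = 4·26 + 2·6 = 116
b(4) = 4·116 + 2·26 = 516
b(5) = 4·516 + 2·116 = 2296
b(6) = 4·2296 + 2·516 = 10216
b(7) = 4·10216 + 2·2296 = 45456
b(8) = 4·45456 + 2·10216 = 202256

202256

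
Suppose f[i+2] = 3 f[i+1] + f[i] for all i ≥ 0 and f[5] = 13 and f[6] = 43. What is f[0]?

7

Rearranging, f[i-2] = f[i] - 3 f[i-1].
f[4] = 43 - 3(13) = 4
f[3] = 13 - 3(4) = 1
f[2] = 4 - 3(1) = 1
f[1] = 1 - 3(1) = -2
f[0] = 1 - 3(-2) = 7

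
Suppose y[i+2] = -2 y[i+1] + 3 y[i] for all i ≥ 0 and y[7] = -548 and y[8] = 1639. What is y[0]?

-1

Rearranging, y[i-2] = (y[i] + 2 y[i-1]) / 3.
y[6] = (1639 + 2·(-548)) / 3 = 543/3 = 181
y[5] = (-548 + 2·181) / 3 = -186/3 = -62
y[4] = (181 + 2·(-62)) / 3 = 57/3 = 19
y[3] = (-62 + 2·19) / 3 = -24/3 = -8
y[2] = (19 + 2·(-8)) / 3 = 3/3 = 1
y[1] = (-8 + 2·1) / 3 = -6/3 = -2
y[0] = (1 + 2·(-2)) / 3 = -3/3 = -1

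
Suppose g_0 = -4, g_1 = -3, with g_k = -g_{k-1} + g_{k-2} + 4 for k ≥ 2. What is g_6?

20

g_2 = -(-3) + (-4) + 4 = 3
g_3 = -3 + (-3) + 4 = -2
g_4 = -(-2) + 3 + 4 = 9
g_5 = -9 + (-2) + 4 = -7
g_6 = -(-7) + 9 + 4 = 20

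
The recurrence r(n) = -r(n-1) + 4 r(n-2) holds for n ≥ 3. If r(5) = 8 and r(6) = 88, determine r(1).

4

Rearranging, r(n-2) = (r(n) + r(n-1)) / 4.
r(4) = (88 + 8) / 4 = 96/4 = 24
r(3) = (8 + 24) / 4 = 32/4 = 8
r(2) = (24 + 8) / 4 = 32/4 = 8
r(1) = (8 + 8) / 4 = 16/4 = 4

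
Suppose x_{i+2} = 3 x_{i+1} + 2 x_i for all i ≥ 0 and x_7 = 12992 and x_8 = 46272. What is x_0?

6

Rearranging, x_{i-2} = (x_i - 3 x_{i-1}) / 2.
x_6 = (46272 - 3(12992)) / 2 = 7296/2 = 3648
x_5 = (12992 - 3(3648)) / 2 = 2048/2 = 1024
x_4 = (3648 - 3(1024)) / 2 = 576/2 = 288
x_3 = (1024 - 3(288)) / 2 = 160/2 = 80
x_2 = (288 - 3(80)) / 2 = 48/2 = 24
x_1 = (80 - 3(24)) / 2 = 8/2 = 4
x_0 = (24 - 3(4)) / 2 = 12/2 = 6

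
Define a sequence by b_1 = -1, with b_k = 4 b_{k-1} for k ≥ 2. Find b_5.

b_2 = 4*(-1) = -4
b_3 = 4*(-4) = -16
b_4 = 4*(-16) = -64
b_5 = 4*(-64) = -256

-256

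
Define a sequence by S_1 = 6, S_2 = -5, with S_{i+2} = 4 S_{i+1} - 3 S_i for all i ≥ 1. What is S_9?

S_3 = 4*(-5) - 3*6 = -38
S_4 = 4*(-38) - 3*(-5) = -137
S_5 = 4*(-137) - 3*(-38) = -434
S_6 = 4*(-434) - 3*(-137) = -1325
S_7 = 4*(-1325) - 3*(-434) = -3998
S_8 = 4*(-3998) - 3*(-1325) = -12017
S_9 = 4*(-12017) - 3*(-3998) = -36074

-36074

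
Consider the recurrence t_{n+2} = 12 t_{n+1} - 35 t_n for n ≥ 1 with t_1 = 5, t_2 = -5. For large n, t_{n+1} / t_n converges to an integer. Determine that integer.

7

The characteristic equation is r^2 - 12r + 35 = 0, which factors as (r - 7)(r - 5) = 0.
So the roots are 7 and 5. Since |7| > |5| and the coefficient of 7^n is non-zero, the ratio tends to 7.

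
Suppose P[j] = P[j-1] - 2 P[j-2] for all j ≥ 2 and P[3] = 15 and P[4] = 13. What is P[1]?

Rearranging, P[j-2] = (P[j] - P[j-1]) / -2.
P[2] = (13 - 15) / -2 = -2/-2 = 1
P[1] = (15 - 1) / -2 = 14/-2 = -7

-7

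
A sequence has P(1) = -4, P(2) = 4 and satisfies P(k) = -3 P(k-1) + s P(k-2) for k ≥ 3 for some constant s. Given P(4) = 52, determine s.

1

P(3) = -12 - 4s
P(4) = 36 + 16s
So 36 + 16s = 52, giving s = 1.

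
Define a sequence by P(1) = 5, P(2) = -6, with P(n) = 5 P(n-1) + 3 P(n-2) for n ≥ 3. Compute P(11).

P(3) = 5·(-6) + 3·5 = -15
P(4) = 5·(-15) + 3·(-6) = -93
P(5) = 5·(-93) + 3·(-15) = -510
P(6) = 5·(-510) + 3·(-93) = -2829
P(7) = 5·(-2829) + 3·(-510) = -15675
P(8) = 5·(-15675) + 3·(-2829) = -86862
P(9) = 5·(-86862) + 3·(-15675) = -481335
P(10) = 5·(-481335) + 3·(-86862) = -2667261
P(11) = 5·(-2667261) + 3·(-481335) = -14780310

-14780310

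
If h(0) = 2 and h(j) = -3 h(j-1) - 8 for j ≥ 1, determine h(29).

-274521509459534

The fixed point is -8/(1 + 3) = -2, so h(j) + 2 = -3(h(j-1) + 2).
Hence h(j) = 4·(-3)^j - 2.
h(29) = 4·(-3)^{29} - 2 = 4·-68630377364883 - 2 = -274521509459534.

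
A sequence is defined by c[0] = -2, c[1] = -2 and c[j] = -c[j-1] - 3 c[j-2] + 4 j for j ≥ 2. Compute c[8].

c[2] = -(-2) - 3·(-2) + 8 = 16
c[3] = -16 - 3·(-2) + 12 = 2
c[4] = -2 - 3·16 + 16 = -34
c[5] = -(-34) - 3·2 + 20 = 48
c[6] = -48 - 3·(-34) + 24 = 78
c[7] = -78 - 3·48 + 28 = -194
c[8] = -(-194) - 3·78 + 32 = -8

-8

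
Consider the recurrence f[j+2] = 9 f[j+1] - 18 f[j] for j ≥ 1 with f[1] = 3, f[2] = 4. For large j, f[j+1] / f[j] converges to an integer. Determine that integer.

The characteristic equation is r^2 - 9r + 18 = 0, which factors as (r - 6)(r - 3) = 0.
So the roots are 6 and 3. Since |6| > |3| and the coefficient of 6^j is non-zero, the ratio tends to 6.

6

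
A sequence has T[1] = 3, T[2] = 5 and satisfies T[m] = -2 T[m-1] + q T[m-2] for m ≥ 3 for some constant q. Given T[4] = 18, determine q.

T[3] = -10 + 3q
T[4] = 20 - q
So 20 - q = 18, giving q = 2.

2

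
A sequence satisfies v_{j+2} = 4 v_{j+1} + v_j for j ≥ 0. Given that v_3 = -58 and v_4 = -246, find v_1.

Rearranging, v_{j-2} = v_j - 4 v_{j-1}.
v_2 = -246 - 4·(-58) = -14
v_1 = -58 - 4·(-14) = -2

-2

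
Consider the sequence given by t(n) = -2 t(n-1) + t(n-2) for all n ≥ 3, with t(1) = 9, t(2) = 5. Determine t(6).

37

t(3) = -2·5 + 9 = -1
t(4) = -2·(-1) + 5 = 7
t(5) = -2·7 + (-1) = -15
t(6) = -2·(-15) + 7 = 37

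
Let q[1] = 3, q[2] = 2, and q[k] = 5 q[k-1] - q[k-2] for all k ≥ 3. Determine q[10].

q[3] = 5*2 - 3 = 7
q[4] = 5*7 - 2 = 33
q[5] = 5*33 - 7 = 158
q[6] = 5*158 - 33 = 757
q[7] = 5*757 - 158 = 3627
q[8] = 5*3627 - 757 = 17378
q[9] = 5*17378 - 3627 = 83263
q[10] = 5*83263 - 17378 = 398937

398937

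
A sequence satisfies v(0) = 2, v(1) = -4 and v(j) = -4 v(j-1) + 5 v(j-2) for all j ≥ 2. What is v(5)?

v(2) = -4*(-4) + 5*2 = 26
v(3) = -4*26 + 5*(-4) = -124
v(4) = -4*(-124) + 5*26 = 626
v(5) = -4*626 + 5*(-124) = -3124

-3124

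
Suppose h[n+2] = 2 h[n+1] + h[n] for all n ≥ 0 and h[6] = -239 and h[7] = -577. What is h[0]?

-1

Rearranging, h[n-2] = h[n] - 2 h[n-1].
h[5] = -577 - 2(-239) = -99
h[4] = -239 - 2(-99) = -41
h[3] = -99 - 2(-41) = -17
h[2] = -41 - 2(-17) = -7
h[1] = -17 - 2(-7) = -3
h[0] = -7 - 2(-3) = -1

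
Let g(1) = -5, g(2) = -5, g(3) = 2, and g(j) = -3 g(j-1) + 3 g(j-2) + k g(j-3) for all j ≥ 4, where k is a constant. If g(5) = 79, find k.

1

g(4) = -21 - 5k
g(5) = 69 + 10k
So 69 + 10k = 79, giving k = 1.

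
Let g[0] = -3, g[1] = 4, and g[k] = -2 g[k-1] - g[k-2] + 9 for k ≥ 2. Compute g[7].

-17

g[2] = -2(4) - (-3) + 9 = 4
g[3] = -2(4) - 4 + 9 = -3
g[4] = -2(-3) - 4 + 9 = 11
g[5] = -2(11) - (-3) + 9 = -10
g[6] = -2(-10) - 11 + 9 = 18
g[7] = -2(18) - (-10) + 9 = -17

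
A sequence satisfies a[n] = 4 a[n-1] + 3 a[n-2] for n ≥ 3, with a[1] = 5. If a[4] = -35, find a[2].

-5

Let a[2] = z.
a[3] = 15 + 4z
a[4] = 60 + 19z
So 60 + 19z = -35, giving z = -5.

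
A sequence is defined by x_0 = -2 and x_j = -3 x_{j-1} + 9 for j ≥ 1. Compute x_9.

83655

x_1 = -3*(-2) + 9 = 15
x_2 = -3*15 + 9 = -36
x_3 = -3*(-36) + 9 = 117
x_4 = -3*117 + 9 = -342
x_5 = -3*(-342) + 9 = 1035
x_6 = -3*1035 + 9 = -3096
x_7 = -3*(-3096) + 9 = 9297
x_8 = -3*9297 + 9 = -27882
x_9 = -3*(-27882) + 9 = 83655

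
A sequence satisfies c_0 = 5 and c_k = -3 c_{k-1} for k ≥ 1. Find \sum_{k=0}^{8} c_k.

c_1 = -3(5) = -15
c_2 = -3(-15) = 45
c_3 = -3(45) = -135
c_4 = -3(-135) = 405
c_5 = -3(405) = -1215
c_6 = -3(-1215) = 3645
c_7 = -3(3645) = -10935
c_8 = -3(-10935) = 32805
Sum = 5 + (-15) + 45 + (-135) + 405 + (-1215) + 3645 + (-10935) + 32805 = 24605

24605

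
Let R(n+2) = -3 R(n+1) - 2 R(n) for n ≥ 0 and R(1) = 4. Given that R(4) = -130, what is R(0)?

Let R(0) = x.
R(2) = -12 - 2x
R(3) = 28 + 6x
R(4) = -60 - 14x
So -60 - 14x = -130, giving x = 5.

5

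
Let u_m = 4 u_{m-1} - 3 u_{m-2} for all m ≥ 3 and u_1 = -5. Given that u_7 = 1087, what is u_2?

-2

Let u_2 = x.
u_3 = 15 + 4x
u_4 = 60 + 13x
u_5 = 195 + 40x
u_6 = 600 + 121x
u_7 = 1815 + 364x
So 1815 + 364x = 1087, giving x = -2.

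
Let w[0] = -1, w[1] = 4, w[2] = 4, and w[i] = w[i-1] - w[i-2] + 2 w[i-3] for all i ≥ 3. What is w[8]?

16

w[3] = 4 - 4 + 2*(-1) = -2
w[4] = (-2) - 4 + 2*4 = 2
w[5] = 2 - (-2) + 2*4 = 12
w[6] = 12 - 2 + 2*(-2) = 6
w[7] = 6 - 12 + 2*2 = -2
w[8] = (-2) - 6 + 2*12 = 16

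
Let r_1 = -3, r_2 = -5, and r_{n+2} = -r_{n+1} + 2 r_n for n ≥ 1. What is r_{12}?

r_3 = -(-5) + 2(-3) = -1
r_4 = -(-1) + 2(-5) = -9
r_5 = -(-9) + 2(-1) = 7
r_6 = -7 + 2(-9) = -25
r_7 = -(-25) + 2(7) = 39
r_8 = -39 + 2(-25) = -89
r_9 = -(-89) + 2(39) = 167
r_{10} = -167 + 2(-89) = -345
r_{11} = -(-345) + 2(167) = 679
r_{12} = -679 + 2(-345) = -1369

-1369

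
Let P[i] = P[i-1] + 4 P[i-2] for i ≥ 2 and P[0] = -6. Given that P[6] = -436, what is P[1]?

4

Let P[1] = x.
P[2] = -24 + x
P[3] = -24 + 5x
P[4] = -120 + 9x
P[5] = -216 + 29x
P[6] = -696 + 65x
So -696 + 65x = -436, giving x = 4.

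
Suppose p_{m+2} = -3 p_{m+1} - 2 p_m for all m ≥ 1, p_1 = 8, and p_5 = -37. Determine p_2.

-5

Let p_2 = x.
p_3 = -16 - 3x
p_4 = 48 + 7x
p_5 = -112 - 15x
So -112 - 15x = -37, giving x = -5.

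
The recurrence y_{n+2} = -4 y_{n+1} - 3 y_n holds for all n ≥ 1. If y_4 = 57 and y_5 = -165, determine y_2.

9

Rearranging, y_{n-2} = (y_n + 4 y_{n-1}) / -3.
y_3 = (-165 + 4*57) / -3 = 63/-3 = -21
y_2 = (57 + 4*(-21)) / -3 = -27/-3 = 9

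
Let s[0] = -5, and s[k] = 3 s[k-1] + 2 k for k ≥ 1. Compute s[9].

-68901

s[1] = 3(-5) + 2 = -13
s[2] = 3(-13) + 4 = -35
s[3] = 3(-35) + 6 = -99
s[4] = 3(-99) + 8 = -289
s[5] = 3(-289) + 10 = -857
s[6] = 3(-857) + 12 = -2559
s[7] = 3(-2559) + 14 = -7663
s[8] = 3(-7663) + 16 = -22973
s[9] = 3(-22973) + 18 = -68901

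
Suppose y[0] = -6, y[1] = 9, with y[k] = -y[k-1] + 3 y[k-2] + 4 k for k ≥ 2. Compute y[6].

-566

y[2] = -9 + 3*(-6) + 8 = -19
y[3] = -(-19) + 3*9 + 12 = 58
y[4] = -58 + 3*(-19) + 16 = -99
y[5] = -(-99) + 3*58 + 20 = 293
y[6] = -293 + 3*(-99) + 24 = -566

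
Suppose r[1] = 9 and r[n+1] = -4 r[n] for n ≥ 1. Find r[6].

-9216

r[2] = -4*9 = -36
r[3] = -4*(-36) = 144
r[4] = -4*144 = -576
r[5] = -4*(-576) = 2304
r[6] = -4*2304 = -9216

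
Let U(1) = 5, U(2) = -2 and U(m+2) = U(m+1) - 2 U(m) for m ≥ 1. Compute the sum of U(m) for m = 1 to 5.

-1

U(3) = (-2) - 2·5 = -12
U(4) = (-12) - 2·(-2) = -8
U(5) = (-8) - 2·(-12) = 16
Sum = 5 + (-2) + (-12) + (-8) + 16 = -1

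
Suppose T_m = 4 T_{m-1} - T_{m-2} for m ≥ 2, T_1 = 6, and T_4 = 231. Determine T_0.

7

Let T_0 = w.
T_2 = 24 - w
T_3 = 90 - 4w
T_4 = 336 - 15w
So 336 - 15w = 231, giving w = 7.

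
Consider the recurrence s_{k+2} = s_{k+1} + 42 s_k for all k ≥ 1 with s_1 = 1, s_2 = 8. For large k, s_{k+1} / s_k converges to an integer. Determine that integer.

7

The characteristic equation is r^2 - r - 42 = 0, which factors as (r - 7)(r + 6) = 0.
So the roots are 7 and -6. Since |7| > |-6| and the coefficient of 7^k is non-zero, the ratio tends to 7.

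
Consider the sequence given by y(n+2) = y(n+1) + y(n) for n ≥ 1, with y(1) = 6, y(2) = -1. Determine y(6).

13

y(3) = (-1) + 6 = 5
y(4) = 5 + (-1) = 4
y(5) = 4 + 5 = 9
y(6) = 9 + 4 = 13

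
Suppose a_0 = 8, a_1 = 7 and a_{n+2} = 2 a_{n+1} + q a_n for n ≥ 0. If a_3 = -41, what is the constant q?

-3

a_2 = 14 + 8q
a_3 = 28 + 23q
So 28 + 23q = -41, giving q = -3.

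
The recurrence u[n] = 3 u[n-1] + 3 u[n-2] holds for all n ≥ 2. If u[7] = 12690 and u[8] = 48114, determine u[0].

Rearranging, u[n-2] = (u[n] - 3 u[n-1]) / 3.
u[6] = (48114 - 3*12690) / 3 = 10044/3 = 3348
u[5] = (12690 - 3*3348) / 3 = 2646/3 = 882
u[4] = (3348 - 3*882) / 3 = 702/3 = 234
u[3] = (882 - 3*234) / 3 = 180/3 = 60
u[2] = (234 - 3*60) / 3 = 54/3 = 18
u[1] = (60 - 3*18) / 3 = 6/3 = 2
u[0] = (18 - 3*2) / 3 = 12/3 = 4

4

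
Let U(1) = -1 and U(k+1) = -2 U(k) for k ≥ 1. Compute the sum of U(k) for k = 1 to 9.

U(2) = -2·(-1) = 2
U(3) = -2·2 = -4
U(4) = -2·(-4) = 8
U(5) = -2·8 = -16
U(6) = -2·(-16) = 32
U(7) = -2·32 = -64
U(8) = -2·(-64) = 128
U(9) = -2·128 = -256
Sum = (-1) + 2 + (-4) + 8 + (-16) + 32 + (-64) + 128 + (-256) = -171

-171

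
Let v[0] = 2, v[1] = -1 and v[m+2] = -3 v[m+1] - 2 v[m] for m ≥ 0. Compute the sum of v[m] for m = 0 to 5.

21

v[2] = -3*(-1) - 2*2 = -1
v[3] = -3*(-1) - 2*(-1) = 5
v[4] = -3*5 - 2*(-1) = -13
v[5] = -3*(-13) - 2*5 = 29
Sum = 2 + (-1) + (-1) + 5 + (-13) + 29 = 21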